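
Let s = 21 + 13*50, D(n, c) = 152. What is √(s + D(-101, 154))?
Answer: √823 ≈ 28.688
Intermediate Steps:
s = 671 (s = 21 + 650 = 671)
√(s + D(-101, 154)) = √(671 + 152) = √823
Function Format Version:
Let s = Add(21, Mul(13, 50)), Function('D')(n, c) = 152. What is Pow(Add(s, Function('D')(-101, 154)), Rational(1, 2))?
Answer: Pow(823, Rational(1, 2)) ≈ 28.688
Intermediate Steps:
s = 671 (s = Add(21, 650) = 671)
Pow(Add(s, Function('D')(-101, 154)), Rational(1, 2)) = Pow(Add(671, 152), Rational(1, 2)) = Pow(823, Rational(1, 2))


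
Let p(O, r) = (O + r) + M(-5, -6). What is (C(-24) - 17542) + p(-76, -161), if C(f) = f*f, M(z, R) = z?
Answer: -17208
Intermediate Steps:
C(f) = f²
p(O, r) = -5 + O + r (p(O, r) = (O + r) - 5 = -5 + O + r)
(C(-24) - 17542) + p(-76, -161) = ((-24)² - 17542) + (-5 - 76 - 161) = (576 - 17542) - 242 = -16966 - 242 = -17208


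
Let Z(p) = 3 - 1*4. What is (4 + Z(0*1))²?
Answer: 9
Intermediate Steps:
Z(p) = -1 (Z(p) = 3 - 4 = -1)
(4 + Z(0*1))² = (4 - 1)² = 3² = 9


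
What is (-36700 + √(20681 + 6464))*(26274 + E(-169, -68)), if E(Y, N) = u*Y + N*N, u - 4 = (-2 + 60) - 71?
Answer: -1189777300 + 32419*√27145 ≈ -1.1844e+9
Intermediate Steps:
u = -9 (u = 4 + ((-2 + 60) - 71) = 4 + (58 - 71) = 4 - 13 = -9)
E(Y, N) = N² - 9*Y (E(Y, N) = -9*Y + N*N = -9*Y + N² = N² - 9*Y)
(-36700 + √(20681 + 6464))*(26274 + E(-169, -68)) = (-36700 + √(20681 + 6464))*(26274 + ((-68)² - 9*(-169))) = (-36700 + √27145)*(26274 + (4624 + 1521)) = (-36700 + √27145)*(26274 + 6145) = (-36700 + √27145)*32419 = -1189777300 + 32419*√27145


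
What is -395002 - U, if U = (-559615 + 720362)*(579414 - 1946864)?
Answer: 219813090148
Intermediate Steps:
U = -219813485150 (U = 160747*(-1367450) = -219813485150)
-395002 - U = -395002 - 1*(-219813485150) = -395002 + 219813485150 = 219813090148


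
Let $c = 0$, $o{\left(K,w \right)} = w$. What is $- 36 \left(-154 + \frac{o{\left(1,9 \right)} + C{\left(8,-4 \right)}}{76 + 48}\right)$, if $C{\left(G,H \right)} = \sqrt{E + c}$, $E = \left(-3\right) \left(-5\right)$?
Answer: $\frac{171783}{31} - \frac{9 \sqrt{15}}{31} \approx 5540.3$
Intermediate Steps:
$E = 15$
$C{\left(G,H \right)} = \sqrt{15}$ ($C{\left(G,H \right)} = \sqrt{15 + 0} = \sqrt{15}$)
$- 36 \left(-154 + \frac{o{\left(1,9 \right)} + C{\left(8,-4 \right)}}{76 + 48}\right) = - 36 \left(-154 + \frac{9 + \sqrt{15}}{76 + 48}\right) = - 36 \left(-154 + \frac{9 + \sqrt{15}}{124}\right) = - 36 \left(-154 + \left(9 + \sqrt{15}\right) \frac{1}{124}\right) = - 36 \left(-154 + \left(\frac{9}{124} + \frac{\sqrt{15}}{124}\right)\right) = - 36 \left(- \frac{19087}{124} + \frac{\sqrt{15}}{124}\right) = \frac{171783}{31} - \frac{9 \sqrt{15}}{31}$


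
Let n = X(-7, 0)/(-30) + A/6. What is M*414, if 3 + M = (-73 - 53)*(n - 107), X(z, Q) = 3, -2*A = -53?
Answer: 26775657/5 ≈ 5.3551e+6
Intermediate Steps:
A = 53/2 (A = -1/2*(-53) = 53/2 ≈ 26.500)
n = 259/60 (n = 3/(-30) + (53/2)/6 = 3*(-1/30) + (53/2)*(1/6) = -1/10 + 53/12 = 259/60 ≈ 4.3167)
M = 129351/10 (M = -3 + (-73 - 53)*(259/60 - 107) = -3 - 126*(-6161/60) = -3 + 129381/10 = 129351/10 ≈ 12935.)
M*414 = (129351/10)*414 = 26775657/5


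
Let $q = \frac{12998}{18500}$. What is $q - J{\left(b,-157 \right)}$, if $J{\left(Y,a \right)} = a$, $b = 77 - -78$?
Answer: $\frac{1458749}{9250} \approx 157.7$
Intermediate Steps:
$b = 155$ ($b = 77 + 78 = 155$)
$q = \frac{6499}{9250}$ ($q = 12998 \cdot \frac{1}{18500} = \frac{6499}{9250} \approx 0.70259$)
$q - J{\left(b,-157 \right)} = \frac{6499}{9250} - -157 = \frac{6499}{9250} + 157 = \frac{1458749}{9250}$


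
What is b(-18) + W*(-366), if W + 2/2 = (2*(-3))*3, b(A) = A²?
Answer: 7278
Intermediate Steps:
W = -19 (W = -1 + (2*(-3))*3 = -1 - 6*3 = -1 - 18 = -19)
b(-18) + W*(-366) = (-18)² - 19*(-366) = 324 + 6954 = 7278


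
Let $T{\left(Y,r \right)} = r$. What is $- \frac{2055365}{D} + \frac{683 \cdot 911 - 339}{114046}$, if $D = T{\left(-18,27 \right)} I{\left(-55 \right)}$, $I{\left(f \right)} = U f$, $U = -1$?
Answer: $- \frac{23348267390}{16935831} \approx -1378.6$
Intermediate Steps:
$I{\left(f \right)} = - f$
$D = 1485$ ($D = 27 \left(\left(-1\right) \left(-55\right)\right) = 27 \cdot 55 = 1485$)
$- \frac{2055365}{D} + \frac{683 \cdot 911 - 339}{114046} = - \frac{2055365}{1485} + \frac{683 \cdot 911 - 339}{114046} = \left(-2055365\right) \frac{1}{1485} + \left(622213 - 339\right) \frac{1}{114046} = - \frac{411073}{297} + 621874 \cdot \frac{1}{114046} = - \frac{411073}{297} + \frac{310937}{57023} = - \frac{23348267390}{16935831}$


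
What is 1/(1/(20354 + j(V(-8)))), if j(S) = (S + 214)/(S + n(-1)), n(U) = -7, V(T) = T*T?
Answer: 1160456/57 ≈ 20359.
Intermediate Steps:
V(T) = T²
j(S) = (214 + S)/(-7 + S) (j(S) = (S + 214)/(S - 7) = (214 + S)/(-7 + S))
1/(1/(20354 + j(V(-8)))) = 1/(1/(20354 + (214 + (-8)²)/(-7 + (-8)²))) = 1/(1/(20354 + (214 + 64)/(-7 + 64))) = 1/(1/(20354 + 278/57)) = 1/(1/(1160456/57)) = 1/(57/1160456) = 1160456/57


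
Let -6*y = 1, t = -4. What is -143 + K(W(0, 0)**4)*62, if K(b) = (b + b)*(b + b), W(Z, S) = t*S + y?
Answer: -30023105/209952 ≈ -143.00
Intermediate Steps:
y = -1/6 (y = -1/6*1 = -1/6 ≈ -0.16667)
W(Z, S) = -1/6 - 4*S (W(Z, S) = -4*S - 1/6 = -1/6 - 4*S)
K(b) = 4*b**2 (K(b) = (2*b)*(2*b) = 4*b**2)
-143 + K(W(0, 0)**4)*62 = -143 + (4*((-1/6 - 4*0)**4)**2)*62 = -143 + (4*((-1/6 + 0)**4)**2)*62 = -143 + (4*((-1/6)**4)**2)*62 = -143 + (4*(1/1296)**2)*62 = -143 + (4*(1/1679616))*62 = -143 + (1/419904)*62 = -143 + 31/209952 = -30023105/209952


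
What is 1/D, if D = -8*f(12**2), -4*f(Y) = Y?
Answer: 1/288 ≈ 0.0034722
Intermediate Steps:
f(Y) = -Y/4
D = 288 (D = -(-2)*12**2 = -(-2)*144 = -8*(-36) = 288)
1/D = 1/288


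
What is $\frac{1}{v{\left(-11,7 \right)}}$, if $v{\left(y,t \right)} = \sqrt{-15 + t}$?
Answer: $- \frac{i \sqrt{2}}{4} \approx - 0.35355 i$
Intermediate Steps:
$\frac{1}{v{\left(-11,7 \right)}} = \frac{1}{\sqrt{-15 + 7}} = \frac{1}{\sqrt{-8}} = \frac{1}{2 i \sqrt{2}} = - \frac{i \sqrt{2}}{4}$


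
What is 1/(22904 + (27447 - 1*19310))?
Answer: 1/31041 ≈ 3.2215e-5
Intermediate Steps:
1/(22904 + (27447 - 1*19310)) = 1/(22904 + (27447 - 19310)) = 1/(22904 + 8137) = 1/31041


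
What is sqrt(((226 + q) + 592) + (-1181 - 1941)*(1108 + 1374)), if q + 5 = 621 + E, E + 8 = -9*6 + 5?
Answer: I*sqrt(7747427) ≈ 2783.4*I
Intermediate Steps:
E = -57 (E = -8 + (-9*6 + 5) = -8 + (-54 + 5) = -8 - 49 = -57)
q = 559 (q = -5 + (621 - 57) = -5 + 564 = 559)
sqrt(((226 + q) + 592) + (-1181 - 1941)*(1108 + 1374)) = sqrt(((226 + 559) + 592) + (-1181 - 1941)*(1108 + 1374)) = sqrt((785 + 592) - 3122*2482) = sqrt(1377 - 7748804) = sqrt(-7747427) = I*sqrt(7747427)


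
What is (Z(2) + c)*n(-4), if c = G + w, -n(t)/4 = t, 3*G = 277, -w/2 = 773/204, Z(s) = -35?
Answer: 40600/51 ≈ 796.08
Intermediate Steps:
w = -773/102 (w = -1546/204 = -2*773/204 = -773/102 ≈ -7.5784)
G = 277/3 (G = (1/3)*277 = 277/3 ≈ 92.333)
n(t) = -4*t
c = 8645/102 (c = 277/3 - 773/102 = 8645/102 ≈ 84.755)
(Z(2) + c)*n(-4) = (-35 + 8645/102)*(-4*(-4)) = (5075/102)*16 = 40600/51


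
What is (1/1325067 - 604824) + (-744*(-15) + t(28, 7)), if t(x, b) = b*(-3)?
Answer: -786672401894/1325067 ≈ -5.9369e+5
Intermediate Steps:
t(x, b) = -3*b
(1/1325067 - 604824) + (-744*(-15) + t(28, 7)) = (1/1325067 - 604824) + (-744*(-15) - 3*7) = (1/1325067 - 604824) + (11160 - 21) = -801432323207/1325067 + 11139 = -786672401894/1325067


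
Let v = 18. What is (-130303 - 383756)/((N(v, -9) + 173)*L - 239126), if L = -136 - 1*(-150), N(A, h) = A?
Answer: 514059/236452 ≈ 2.1741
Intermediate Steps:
L = 14 (L = -136 + 150 = 14)
(-130303 - 383756)/((N(v, -9) + 173)*L - 239126) = (-130303 - 383756)/((18 + 173)*14 - 239126) = -514059/(191*14 - 239126) = -514059/(2674 - 239126) = -514059/(-236452) = -514059*(-1/236452) = 514059/236452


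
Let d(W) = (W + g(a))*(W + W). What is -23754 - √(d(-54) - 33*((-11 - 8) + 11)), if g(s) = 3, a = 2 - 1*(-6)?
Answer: -23754 - 2*√1443 ≈ -23830.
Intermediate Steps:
a = 8 (a = 2 + 6 = 8)
d(W) = 2*W*(3 + W) (d(W) = (W + 3)*(W + W) = (3 + W)*(2*W) = 2*W*(3 + W))
-23754 - √(d(-54) - 33*((-11 - 8) + 11)) = -23754 - √(2*(-54)*(3 - 54) - 33*((-11 - 8) + 11)) = -23754 - √(2*(-54)*(-51) - 33*(-19 + 11)) = -23754 - √(5508 - 33*(-8)) = -23754 - √(5508 + 264) = -23754 - √5772 = -23754 - 2*√1443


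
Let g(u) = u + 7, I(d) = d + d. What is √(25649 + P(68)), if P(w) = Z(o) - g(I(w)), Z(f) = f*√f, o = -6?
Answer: √(25506 - 6*I*√6) ≈ 159.71 - 0.046*I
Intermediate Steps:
I(d) = 2*d
g(u) = 7 + u
Z(f) = f^(3/2)
P(w) = -7 - 2*w - 6*I*√6 (P(w) = (-6)^(3/2) - (7 + 2*w) = -6*I*√6 + (-7 - 2*w) = -7 - 2*w - 6*I*√6)
√(25649 + P(68)) = √(25649 + (-7 - 2*68 - 6*I*√6)) = √(25649 + (-7 - 136 - 6*I*√6)) = √(25649 + (-143 - 6*I*√6)) = √(25506 - 6*I*√6)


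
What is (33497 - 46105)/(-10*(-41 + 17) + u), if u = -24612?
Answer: 3152/6093 ≈ 0.51731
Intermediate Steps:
(33497 - 46105)/(-10*(-41 + 17) + u) = (33497 - 46105)/(-10*(-41 + 17) - 24612) = -12608/(-10*(-24) - 24612) = -12608/(240 - 24612) = -12608/(-24372) = -12608*(-1/24372) = 3152/6093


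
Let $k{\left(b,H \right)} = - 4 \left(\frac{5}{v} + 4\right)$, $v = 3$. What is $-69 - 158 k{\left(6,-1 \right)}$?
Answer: $\frac{10537}{3} \approx 3512.3$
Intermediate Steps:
$k{\left(b,H \right)} = - \frac{68}{3}$ ($k{\left(b,H \right)} = - 4 \left(\frac{5}{3} + 4\right) = \left(-4\right) \frac{17}{3} = - \frac{68}{3}$)
$-69 - 158 k{\left(6,-1 \right)} = -69 - - \frac{10744}{3} = -69 + \frac{10744}{3} = \frac{10537}{3}$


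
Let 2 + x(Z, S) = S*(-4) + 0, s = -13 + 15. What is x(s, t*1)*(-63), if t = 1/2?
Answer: 252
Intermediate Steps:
s = 2
t = ½ ≈ 0.50000
x(Z, S) = -2 - 4*S (x(Z, S) = -2 + (S*(-4) + 0) = -2 + (-4*S + 0) = -2 - 4*S)
x(s, t*1)*(-63) = (-2 - 2)*(-63) = -4*(-63) = 252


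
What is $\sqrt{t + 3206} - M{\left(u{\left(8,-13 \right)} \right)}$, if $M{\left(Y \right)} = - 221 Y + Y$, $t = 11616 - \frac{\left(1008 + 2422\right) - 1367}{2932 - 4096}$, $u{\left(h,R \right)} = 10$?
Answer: $2200 + \frac{\sqrt{5021167461}}{582} \approx 2321.8$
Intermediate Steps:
$t = \frac{13523087}{1164}$ ($t = 11616 - \frac{3430 - 1367}{-1164} = 11616 - 2063 \left(- \frac{1}{1164}\right) = 11616 - - \frac{2063}{1164} = 11616 + \frac{2063}{1164} = \frac{13523087}{1164} \approx 11618.0$)
$M{\left(Y \right)} = - 220 Y$
$\sqrt{t + 3206} - M{\left(u{\left(8,-13 \right)} \right)} = \sqrt{\frac{13523087}{1164} + 3206} - \left(-220\right) 10 = \sqrt{\frac{17254871}{1164}} - -2200 = \frac{\sqrt{5021167461}}{582} + 2200 = 2200 + \frac{\sqrt{5021167461}}{582}$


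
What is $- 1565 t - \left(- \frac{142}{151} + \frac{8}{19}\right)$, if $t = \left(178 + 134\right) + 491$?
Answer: $- \frac{3605456465}{2869} \approx -1.2567 \cdot 10^{6}$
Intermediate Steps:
$t = 803$ ($t = 312 + 491 = 803$)
$- 1565 t - \left(- \frac{142}{151} + \frac{8}{19}\right) = \left(-1565\right) 803 - \left(- \frac{142}{151} + \frac{8}{19}\right) = -1256695 - - \frac{1490}{2869} = -1256695 + \left(- \frac{8}{19} + \frac{142}{151}\right) = -1256695 + \frac{1490}{2869} = - \frac{3605456465}{2869}$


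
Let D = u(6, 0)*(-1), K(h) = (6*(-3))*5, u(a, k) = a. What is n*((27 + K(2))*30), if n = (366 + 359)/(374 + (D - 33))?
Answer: -274050/67 ≈ -4090.3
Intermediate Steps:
K(h) = -90 (K(h) = -18*5 = -90)
D = -6 (D = 6*(-1) = -6)
n = 145/67 (n = (366 + 359)/(374 + (-6 - 33)) = 725/(374 - 39) = 725/335 = 725*(1/335) = 145/67 ≈ 2.1642)
n*((27 + K(2))*30) = 145*((27 - 90)*30)/67 = 145*(-63*30)/67 = (145/67)*(-1890) = -274050/67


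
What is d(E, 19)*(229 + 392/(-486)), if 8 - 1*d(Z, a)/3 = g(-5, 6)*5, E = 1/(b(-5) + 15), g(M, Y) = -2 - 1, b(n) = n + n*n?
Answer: 1275373/81 ≈ 15745.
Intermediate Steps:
b(n) = n + n**2
g(M, Y) = -3
E = 1/35 (E = 1/(-5*(1 - 5) + 15) = 1/(-5*(-4) + 15) = 1/(20 + 15) = 1/35 ≈ 0.028571)
d(Z, a) = 69 (d(Z, a) = 24 - (-9)*5 = 24 - 3*(-15) = 24 + 45 = 69)
d(E, 19)*(229 + 392/(-486)) = 69*(229 + 392/(-486)) = 69*(229 + 392*(-1/486)) = 69*(229 - 196/243) = 69*(55451/243) = 1275373/81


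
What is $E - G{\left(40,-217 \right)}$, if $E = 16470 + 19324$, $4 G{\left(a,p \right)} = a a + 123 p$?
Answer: $\frac{168267}{4} \approx 42067.0$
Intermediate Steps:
$G{\left(a,p \right)} = \frac{a^{2}}{4} + \frac{123 p}{4}$ ($G{\left(a,p \right)} = \frac{a a + 123 p}{4} = \frac{a^{2} + 123 p}{4} = \frac{a^{2}}{4} + \frac{123 p}{4}$)
$E = 35794$
$E - G{\left(40,-217 \right)} = 35794 - \left(\frac{40^{2}}{4} + \frac{123}{4} \left(-217\right)\right) = 35794 - \left(\frac{1}{4} \cdot 1600 - \frac{26691}{4}\right) = 35794 - \left(400 - \frac{26691}{4}\right) = 35794 - - \frac{25091}{4} = 35794 + \frac{25091}{4} = \frac{168267}{4}$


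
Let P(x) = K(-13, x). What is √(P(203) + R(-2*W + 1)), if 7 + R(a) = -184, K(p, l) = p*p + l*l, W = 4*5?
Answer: √41187 ≈ 202.95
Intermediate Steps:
W = 20
K(p, l) = l² + p² (K(p, l) = p² + l² = l² + p²)
P(x) = 169 + x² (P(x) = x² + (-13)² = x² + 169 = 169 + x²)
R(a) = -191 (R(a) = -7 - 184 = -191)
√(P(203) + R(-2*W + 1)) = √((169 + 203²) - 191) = √((169 + 41209) - 191) = √(41378 - 191) = √41187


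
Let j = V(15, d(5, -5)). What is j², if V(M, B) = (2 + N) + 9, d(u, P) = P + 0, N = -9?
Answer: 4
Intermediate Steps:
d(u, P) = P
V(M, B) = 2 (V(M, B) = (2 - 9) + 9 = -7 + 9 = 2)
j = 2
j² = 2² = 4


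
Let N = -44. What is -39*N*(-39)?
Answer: -66924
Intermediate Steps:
-39*N*(-39) = -39*(-44)*(-39) = 1716*(-39) = -66924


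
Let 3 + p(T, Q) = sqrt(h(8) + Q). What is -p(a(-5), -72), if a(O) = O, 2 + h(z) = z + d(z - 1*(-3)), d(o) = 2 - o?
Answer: 3 - 5*I*sqrt(3) ≈ 3.0 - 8.6602*I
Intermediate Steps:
h(z) = -3 (h(z) = -2 + (z + (2 - (z - 1*(-3)))) = -2 + (z + (2 - (z + 3))) = -2 + (z + (2 - (3 + z))) = -2 + (z + (2 + (-3 - z))) = -2 + (z + (-1 - z)) = -2 - 1 = -3)
p(T, Q) = -3 + sqrt(-3 + Q)
-p(a(-5), -72) = -(-3 + sqrt(-3 - 72)) = -(-3 + sqrt(-75)) = -(-3 + 5*I*sqrt(3)) = 3 - 5*I*sqrt(3)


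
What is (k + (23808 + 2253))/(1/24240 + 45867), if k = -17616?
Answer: 204706800/1111816081 ≈ 0.18412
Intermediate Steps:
(k + (23808 + 2253))/(1/24240 + 45867) = (-17616 + (23808 + 2253))/(1/24240 + 45867) = (-17616 + 26061)/(1/24240 + 45867) = 8445/(1111816081/24240) = 8445*(24240/1111816081) = 204706800/1111816081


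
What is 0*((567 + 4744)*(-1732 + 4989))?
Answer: 0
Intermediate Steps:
0*((567 + 4744)*(-1732 + 4989)) = 0*(5311*3257) = 0*17297927 = 0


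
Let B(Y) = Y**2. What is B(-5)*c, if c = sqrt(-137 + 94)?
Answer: 25*I*sqrt(43) ≈ 163.94*I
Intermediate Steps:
c = I*sqrt(43) (c = sqrt(-43) = I*sqrt(43) ≈ 6.5574*I)
B(-5)*c = (-5)**2*(I*sqrt(43)) = 25*(I*sqrt(43)) = 25*I*sqrt(43)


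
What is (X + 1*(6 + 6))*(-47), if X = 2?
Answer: -658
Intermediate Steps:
(X + 1*(6 + 6))*(-47) = (2 + 1*(6 + 6))*(-47) = (2 + 1*12)*(-47) = (2 + 12)*(-47) = 14*(-47) = -658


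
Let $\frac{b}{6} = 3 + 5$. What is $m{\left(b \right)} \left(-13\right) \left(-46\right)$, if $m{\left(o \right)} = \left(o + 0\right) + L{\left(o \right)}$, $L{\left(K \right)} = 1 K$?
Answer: $57408$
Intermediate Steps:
$b = 48$ ($b = 6 \left(3 + 5\right) = 6 \cdot 8 = 48$)
$L{\left(K \right)} = K$
$m{\left(o \right)} = 2 o$ ($m{\left(o \right)} = \left(o + 0\right) + o = o + o = 2 o$)
$m{\left(b \right)} \left(-13\right) \left(-46\right) = 2 \cdot 48 \left(-13\right) \left(-46\right) = 96 \left(-13\right) \left(-46\right) = \left(-1248\right) \left(-46\right) = 57408$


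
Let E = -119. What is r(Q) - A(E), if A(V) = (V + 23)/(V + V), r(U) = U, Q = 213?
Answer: 25299/119 ≈ 212.60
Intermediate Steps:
A(V) = (23 + V)/(2*V) (A(V) = (23 + V)/((2*V)) = (23 + V)*(1/(2*V)) = (23 + V)/(2*V))
r(Q) - A(E) = 213 - (23 - 119)/(2*(-119)) = 213 - (-1)*(-96)/(2*119) = 213 - 1*48/119 = 213 - 48/119 = 25299/119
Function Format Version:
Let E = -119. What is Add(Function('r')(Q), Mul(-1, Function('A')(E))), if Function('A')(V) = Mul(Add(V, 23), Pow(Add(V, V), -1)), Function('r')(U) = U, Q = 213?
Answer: Rational(25299, 119) ≈ 212.60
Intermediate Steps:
Function('A')(V) = Mul(Rational(1, 2), Pow(V, -1), Add(23, V)) (Function('A')(V) = Mul(Add(23, V), Pow(Mul(2, V), -1)) = Mul(Add(23, V), Mul(Rational(1, 2), Pow(V, -1))) = Mul(Rational(1, 2), Pow(V, -1), Add(23, V)))
Add(Function('r')(Q), Mul(-1, Function('A')(E))) = Add(213, Mul(-1, Mul(Rational(1, 2), Pow(-119, -1), Add(23, -119)))) = Add(213, Mul(-1, Mul(Rational(1, 2), Rational(-1, 119), -96))) = Add(213, Mul(-1, Rational(48, 119))) = Add(213, Rational(-48, 119)) = Rational(25299, 119)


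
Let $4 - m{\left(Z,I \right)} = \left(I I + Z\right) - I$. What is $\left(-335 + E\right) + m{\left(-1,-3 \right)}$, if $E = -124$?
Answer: $-466$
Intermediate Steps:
$m{\left(Z,I \right)} = 4 + I - Z - I^{2}$ ($m{\left(Z,I \right)} = 4 - \left(\left(I I + Z\right) - I\right) = 4 - \left(\left(I^{2} + Z\right) - I\right) = 4 - \left(\left(Z + I^{2}\right) - I\right) = 4 - \left(Z + I^{2} - I\right) = 4 + I - Z - I^{2}$)
$\left(-335 + E\right) + m{\left(-1,-3 \right)} = \left(-335 - 124\right) - 7 = -459 + \left(4 - 3 + 1 - 9\right) = -459 - 7 = -466$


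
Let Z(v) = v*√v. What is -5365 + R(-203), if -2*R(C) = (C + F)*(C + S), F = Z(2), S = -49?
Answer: -30943 + 252*√2 ≈ -30587.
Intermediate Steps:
Z(v) = v^(3/2)
F = 2*√2 (F = 2^(3/2) = 2*√2 ≈ 2.8284)
R(C) = -(-49 + C)*(C + 2*√2)/2 (R(C) = -(C + 2*√2)*(C - 49)/2 = -(C + 2*√2)*(-49 + C)/2 = -(-49 + C)*(C + 2*√2)/2)
-5365 + R(-203) = -5365 + (49*√2 - ½*(-203)² + (49/2)*(-203) - 1*(-203)*√2) = -5365 + (49*√2 - ½*41209 - 9947/2 + 203*√2) = -5365 + (49*√2 - 41209/2 - 9947/2 + 203*√2) = -5365 + (-25578 + 252*√2) = -30943 + 252*√2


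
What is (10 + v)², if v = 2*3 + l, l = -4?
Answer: 144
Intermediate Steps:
v = 2 (v = 2*3 - 4 = 6 - 4 = 2)
(10 + v)² = (10 + 2)² = 12² = 144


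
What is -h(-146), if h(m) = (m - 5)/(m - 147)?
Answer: -151/293 ≈ -0.51536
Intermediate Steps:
h(m) = (-5 + m)/(-147 + m)
-h(-146) = -(-5 - 146)/(-147 - 146) = -(-151)/(-293) = -(-1)*(-151)/293 = -1*151/293 = -151/293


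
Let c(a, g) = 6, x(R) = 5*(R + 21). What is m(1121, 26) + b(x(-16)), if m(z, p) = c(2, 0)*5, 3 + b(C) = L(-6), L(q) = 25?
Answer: 52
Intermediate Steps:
x(R) = 105 + 5*R (x(R) = 5*(21 + R) = 105 + 5*R)
b(C) = 22 (b(C) = -3 + 25 = 22)
m(z, p) = 30 (m(z, p) = 6*5 = 30)
m(1121, 26) + b(x(-16)) = 30 + 22 = 52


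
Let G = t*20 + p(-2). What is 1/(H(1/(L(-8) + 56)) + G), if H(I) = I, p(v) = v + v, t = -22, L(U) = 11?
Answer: -67/29747 ≈ -0.0022523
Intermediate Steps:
p(v) = 2*v
G = -444 (G = -22*20 + 2*(-2) = -440 - 4 = -444)
1/(H(1/(L(-8) + 56)) + G) = 1/(1/(11 + 56) - 444) = 1/(1/67 - 444) = 1/(-29747/67) = -67/29747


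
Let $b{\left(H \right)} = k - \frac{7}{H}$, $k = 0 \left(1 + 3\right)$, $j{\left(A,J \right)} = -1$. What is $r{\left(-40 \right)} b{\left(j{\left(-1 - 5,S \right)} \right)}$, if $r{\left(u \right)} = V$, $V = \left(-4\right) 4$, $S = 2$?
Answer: $-112$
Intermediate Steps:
$k = 0$ ($k = 0 \cdot 4 = 0$)
$V = -16$
$r{\left(u \right)} = -16$
$b{\left(H \right)} = - \frac{7}{H}$ ($b{\left(H \right)} = 0 - \frac{7}{H} = - \frac{7}{H}$)
$r{\left(-40 \right)} b{\left(j{\left(-1 - 5,S \right)} \right)} = - 16 \left(- \frac{7}{-1}\right) = - 16 \left(\left(-7\right) \left(-1\right)\right) = \left(-16\right) 7 = -112$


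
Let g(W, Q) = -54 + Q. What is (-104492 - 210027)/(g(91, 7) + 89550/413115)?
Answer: 8662167779/1288457 ≈ 6722.9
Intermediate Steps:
(-104492 - 210027)/(g(91, 7) + 89550/413115) = (-104492 - 210027)/((-54 + 7) + 89550/413115) = -314519/(-47 + 89550*(1/413115)) = -314519/(-47 + 5970/27541) = -314519/(-1288457/27541) = -314519*(-27541/1288457) = 8662167779/1288457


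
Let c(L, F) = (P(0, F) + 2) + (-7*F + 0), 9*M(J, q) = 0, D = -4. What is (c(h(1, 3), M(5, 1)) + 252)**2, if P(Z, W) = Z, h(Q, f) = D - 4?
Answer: 64516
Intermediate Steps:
h(Q, f) = -8 (h(Q, f) = -4 - 4 = -8)
M(J, q) = 0 (M(J, q) = (1/9)*0 = 0)
c(L, F) = 2 - 7*F (c(L, F) = (0 + 2) + (-7*F + 0) = 2 - 7*F)
(c(h(1, 3), M(5, 1)) + 252)**2 = ((2 - 7*0) + 252)**2 = ((2 + 0) + 252)**2 = (2 + 252)**2 = 254**2 = 64516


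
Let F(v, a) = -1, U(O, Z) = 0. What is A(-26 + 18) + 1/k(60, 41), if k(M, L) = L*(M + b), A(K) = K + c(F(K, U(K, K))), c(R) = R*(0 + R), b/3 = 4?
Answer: -20663/2952 ≈ -6.9997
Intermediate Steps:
b = 12 (b = 3*4 = 12)
c(R) = R**2 (c(R) = R*R = R**2)
A(K) = 1 + K (A(K) = K + (-1)**2 = K + 1 = 1 + K)
k(M, L) = L*(12 + M) (k(M, L) = L*(M + 12) = L*(12 + M))
A(-26 + 18) + 1/k(60, 41) = (1 + (-26 + 18)) + 1/(41*(12 + 60)) = (1 - 8) + 1/(41*72) = -7 + 1/2952 = -20663/2952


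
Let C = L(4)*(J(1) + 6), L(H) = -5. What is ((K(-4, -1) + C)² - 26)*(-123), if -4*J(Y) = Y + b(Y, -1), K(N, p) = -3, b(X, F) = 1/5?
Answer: -475395/4 ≈ -1.1885e+5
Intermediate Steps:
b(X, F) = ⅕
J(Y) = -1/20 - Y/4 (J(Y) = -(Y + ⅕)/4 = -(⅕ + Y)/4 = -1/20 - Y/4)
C = -57/2 (C = -5*((-1/20 - ¼*1) + 6) = -5*((-1/20 - ¼) + 6) = -5*(-3/10 + 6) = -5*57/10 = -57/2 ≈ -28.500)
((K(-4, -1) + C)² - 26)*(-123) = ((-3 - 57/2)² - 26)*(-123) = ((-63/2)² - 26)*(-123) = (3969/4 - 26)*(-123) = (3865/4)*(-123) = -475395/4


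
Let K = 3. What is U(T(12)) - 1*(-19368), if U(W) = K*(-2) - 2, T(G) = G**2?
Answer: 19360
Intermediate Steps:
U(W) = -8 (U(W) = 3*(-2) - 2 = -6 - 2 = -8)
U(T(12)) - 1*(-19368) = -8 - 1*(-19368) = -8 + 19368 = 19360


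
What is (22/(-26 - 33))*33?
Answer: -726/59 ≈ -12.305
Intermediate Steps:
(22/(-26 - 33))*33 = (22/(-59))*33 = (22*(-1/59))*33 = -22/59*33 = -726/59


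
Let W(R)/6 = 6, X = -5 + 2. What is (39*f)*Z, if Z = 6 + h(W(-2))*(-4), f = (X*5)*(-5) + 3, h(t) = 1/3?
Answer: 14196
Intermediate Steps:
X = -3
W(R) = 36 (W(R) = 6*6 = 36)
h(t) = ⅓ (h(t) = 1*(⅓) = ⅓)
f = 78 (f = -3*5*(-5) + 3 = -15*(-5) + 3 = 75 + 3 = 78)
Z = 14/3 (Z = 6 + (⅓)*(-4) = 6 - 4/3 = 14/3 ≈ 4.6667)
(39*f)*Z = (39*78)*(14/3) = 3042*(14/3) = 14196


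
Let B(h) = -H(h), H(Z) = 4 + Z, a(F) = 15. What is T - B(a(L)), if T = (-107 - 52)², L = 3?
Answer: 25300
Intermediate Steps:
T = 25281 (T = (-159)² = 25281)
B(h) = -4 - h (B(h) = -(4 + h) = -4 - h)
T - B(a(L)) = 25281 - (-4 - 1*15) = 25281 - (-4 - 15) = 25281 - 1*(-19) = 25281 + 19 = 25300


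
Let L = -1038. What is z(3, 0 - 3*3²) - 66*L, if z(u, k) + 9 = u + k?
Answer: 68475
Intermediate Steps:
z(u, k) = -9 + k + u (z(u, k) = -9 + (u + k) = -9 + (k + u) = -9 + k + u)
z(3, 0 - 3*3²) - 66*L = (-9 + (0 - 3*3²) + 3) - 66*(-1038) = (-9 + (0 - 3*9) + 3) + 68508 = (-9 + (0 - 27) + 3) + 68508 = (-9 - 27 + 3) + 68508 = -33 + 68508 = 68475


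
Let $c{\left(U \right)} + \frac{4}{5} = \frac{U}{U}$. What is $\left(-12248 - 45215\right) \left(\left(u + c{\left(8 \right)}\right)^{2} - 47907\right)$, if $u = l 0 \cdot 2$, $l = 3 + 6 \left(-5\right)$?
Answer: $\frac{68821941062}{25} \approx 2.7529 \cdot 10^{9}$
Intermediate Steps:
$c{\left(U \right)} = \frac{1}{5}$ ($c{\left(U \right)} = - \frac{4}{5} + \frac{U}{U} = - \frac{4}{5} + 1 = \frac{1}{5}$)
$l = -27$ ($l = 3 - 30 = -27$)
$u = 0$ ($u = \left(-27\right) 0 \cdot 2 = 0 \cdot 2 = 0$)
$\left(-12248 - 45215\right) \left(\left(u + c{\left(8 \right)}\right)^{2} - 47907\right) = \left(-12248 - 45215\right) \left(\left(0 + \frac{1}{5}\right)^{2} - 47907\right) = - 57463 \left(\left(\frac{1}{5}\right)^{2} - 47907\right) = - 57463 \left(\frac{1}{25} - 47907\right) = \left(-57463\right) \left(- \frac{1197674}{25}\right) = \frac{68821941062}{25}$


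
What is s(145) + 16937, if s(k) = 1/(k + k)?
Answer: 4911731/290 ≈ 16937.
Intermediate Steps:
s(k) = 1/(2*k)
s(145) + 16937 = (½)/145 + 16937 = (½)*(1/145) + 16937 = 1/290 + 16937 = 4911731/290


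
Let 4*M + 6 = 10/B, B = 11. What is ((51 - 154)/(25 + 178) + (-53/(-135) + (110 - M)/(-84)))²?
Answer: 188300452096/90875117025 ≈ 2.0721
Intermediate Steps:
M = -14/11 (M = -3/2 + (10/11)/4 = -3/2 + (10*(1/11))/4 = -3/2 + (¼)*(10/11) = -3/2 + 5/22 = -14/11 ≈ -1.2727)
((51 - 154)/(25 + 178) + (-53/(-135) + (110 - M)/(-84)))² = ((51 - 154)/(25 + 178) + (-53/(-135) + (110 - 1*(-14/11))/(-84)))² = (-103/203 + (-53*(-1/135) + (110 + 14/11)*(-1/84)))² = (-103*1/203 + (53/135 + (1224/11)*(-1/84)))² = (-103/203 + (53/135 - 102/77))² = (-103/203 - 9689/10395)² = (-433936/301455)² = 188300452096/90875117025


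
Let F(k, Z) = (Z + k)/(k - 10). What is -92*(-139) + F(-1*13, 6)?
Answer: 294131/23 ≈ 12788.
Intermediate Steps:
F(k, Z) = (Z + k)/(-10 + k)
-92*(-139) + F(-1*13, 6) = -92*(-139) + (6 - 1*13)/(-10 - 1*13) = 12788 + (6 - 13)/(-10 - 13) = 12788 - 7/(-23) = 12788 - 1/23*(-7) = 12788 + 7/23 = 294131/23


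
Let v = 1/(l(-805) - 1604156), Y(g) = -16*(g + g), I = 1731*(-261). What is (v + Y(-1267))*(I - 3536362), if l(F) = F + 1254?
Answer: -259312486235296871/1603707 ≈ -1.6170e+11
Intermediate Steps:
I = -451791
l(F) = 1254 + F
Y(g) = -32*g
v = -1/1603707 (v = 1/((1254 - 805) - 1604156) = 1/(449 - 1604156) = 1/(-1603707) = -1/1603707 ≈ -6.2356e-7)
(v + Y(-1267))*(I - 3536362) = (-1/1603707 - 32*(-1267))*(-451791 - 3536362) = (-1/1603707 + 40544)*(-3988153) = (65020696607/1603707)*(-3988153) = -259312486235296871/1603707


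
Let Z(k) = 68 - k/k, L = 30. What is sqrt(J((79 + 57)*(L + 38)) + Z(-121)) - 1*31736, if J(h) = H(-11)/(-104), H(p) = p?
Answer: -31736 + sqrt(181454)/52 ≈ -31728.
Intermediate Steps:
J(h) = 11/104 (J(h) = -11/(-104) = -11*(-1/104) = 11/104)
Z(k) = 67 (Z(k) = 68 - 1*1 = 68 - 1 = 67)
sqrt(J((79 + 57)*(L + 38)) + Z(-121)) - 1*31736 = sqrt(11/104 + 67) - 1*31736 = sqrt(6979/104) - 31736 = sqrt(181454)/52 - 31736 = -31736 + sqrt(181454)/52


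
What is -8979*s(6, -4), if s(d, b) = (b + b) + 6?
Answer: 17958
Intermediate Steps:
s(d, b) = 6 + 2*b (s(d, b) = 2*b + 6 = 6 + 2*b)
-8979*s(6, -4) = -8979*(6 + 2*(-4)) = -8979*(6 - 8) = -8979*(-2) = 17958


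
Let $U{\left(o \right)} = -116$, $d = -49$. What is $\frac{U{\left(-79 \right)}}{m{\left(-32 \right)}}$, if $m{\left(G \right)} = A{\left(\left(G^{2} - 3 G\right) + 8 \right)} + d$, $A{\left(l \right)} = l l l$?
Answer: $- \frac{116}{1435249103} \approx -8.0822 \cdot 10^{-8}$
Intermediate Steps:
$A{\left(l \right)} = l^{3}$ ($A{\left(l \right)} = l^{2} l = l^{3}$)
$m{\left(G \right)} = -49 + \left(8 + G^{2} - 3 G\right)^{3}$ ($m{\left(G \right)} = \left(\left(G^{2} - 3 G\right) + 8\right)^{3} - 49 = \left(8 + G^{2} - 3 G\right)^{3} - 49 = -49 + \left(8 + G^{2} - 3 G\right)^{3}$)
$\frac{U{\left(-79 \right)}}{m{\left(-32 \right)}} = - \frac{116}{-49 + \left(8 + \left(-32\right)^{2} - -96\right)^{3}} = - \frac{116}{-49 + \left(8 + 1024 + 96\right)^{3}} = - \frac{116}{-49 + 1128^{3}} = - \frac{116}{-49 + 1435249152} = - \frac{116}{1435249103}$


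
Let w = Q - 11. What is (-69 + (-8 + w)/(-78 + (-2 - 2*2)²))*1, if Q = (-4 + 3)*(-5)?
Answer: -206/3 ≈ -68.667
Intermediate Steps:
Q = 5 (Q = -1*(-5) = 5)
w = -6 (w = 5 - 11 = -6)
(-69 + (-8 + w)/(-78 + (-2 - 2*2)²))*1 = (-69 + (-8 - 6)/(-78 + (-2 - 2*2)²))*1 = (-69 - 14/(-78 + (-2 - 4)²))*1 = (-69 - 14/(-78 + (-6)²))*1 = (-69 - 14/(-78 + 36))*1 = (-69 - 14/(-42))*1 = (-69 - 14*(-1/42))*1 = (-69 + ⅓)*1 = -206/3*1 = -206/3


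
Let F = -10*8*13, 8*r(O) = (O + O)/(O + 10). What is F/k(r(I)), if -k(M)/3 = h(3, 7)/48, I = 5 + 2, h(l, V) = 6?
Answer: 8320/3 ≈ 2773.3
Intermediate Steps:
I = 7
r(O) = O/(4*(10 + O)) (r(O) = ((O + O)/(O + 10))/8 = ((2*O)/(10 + O))/8 = (2*O/(10 + O))/8 = O/(4*(10 + O)))
k(M) = -3/8 (k(M) = -18/48 = -3*⅛ = -3/8)
F = -1040 (F = -80*13 = -1040)
F/k(r(I)) = -1040/(-3/8) = -1040*(-8/3) = 8320/3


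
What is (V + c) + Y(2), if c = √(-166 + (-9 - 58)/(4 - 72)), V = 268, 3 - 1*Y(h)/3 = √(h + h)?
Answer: 271 + 7*I*√3893/34 ≈ 271.0 + 12.846*I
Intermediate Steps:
Y(h) = 9 - 3*√2*√h (Y(h) = 9 - 3*√(h + h) = 9 - 3*√2*√h)
c = 7*I*√3893/34 (c = √(-166 - 67/(-68)) = √(-166 - 67*(-1/68)) = √(-166 + 67/68) = √(-11221/68) = 7*I*√3893/34 ≈ 12.846*I)
(V + c) + Y(2) = (268 + 7*I*√3893/34) + (9 - 3*√2*√2) = (268 + 7*I*√3893/34) + (9 - 6) = (268 + 7*I*√3893/34) + 3 = 271 + 7*I*√3893/34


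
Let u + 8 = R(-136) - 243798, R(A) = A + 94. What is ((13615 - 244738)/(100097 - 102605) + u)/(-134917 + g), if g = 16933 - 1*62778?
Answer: 67926629/50372344 ≈ 1.3485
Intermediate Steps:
g = -45845 (g = 16933 - 62778 = -45845)
R(A) = 94 + A
u = -243848 (u = -8 + ((94 - 136) - 243798) = -8 + (-42 - 243798) = -8 - 243840 = -243848)
((13615 - 244738)/(100097 - 102605) + u)/(-134917 + g) = ((13615 - 244738)/(100097 - 102605) - 243848)/(-134917 - 45845) = (-231123/(-2508) - 243848)/(-180762) = (-231123*(-1/2508) - 243848)*(-1/180762) = (77041/836 - 243848)*(-1/180762) = -203779887/836*(-1/180762) = 67926629/50372344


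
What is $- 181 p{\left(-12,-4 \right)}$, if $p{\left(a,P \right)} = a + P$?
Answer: $2896$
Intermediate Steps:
$p{\left(a,P \right)} = P + a$
$- 181 p{\left(-12,-4 \right)} = - 181 \left(-4 - 12\right) = \left(-181\right) \left(-16\right) = 2896$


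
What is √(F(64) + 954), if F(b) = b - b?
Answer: 3*√106 ≈ 30.887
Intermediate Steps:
F(b) = 0
√(F(64) + 954) = √(0 + 954) = √954 = 3*√106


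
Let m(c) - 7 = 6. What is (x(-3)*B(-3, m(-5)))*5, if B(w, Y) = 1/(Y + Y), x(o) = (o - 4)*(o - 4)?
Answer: 245/26 ≈ 9.4231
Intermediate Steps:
m(c) = 13 (m(c) = 7 + 6 = 13)
x(o) = (-4 + o)² (x(o) = (-4 + o)*(-4 + o) = (-4 + o)²)
B(w, Y) = 1/(2*Y)
(x(-3)*B(-3, m(-5)))*5 = ((-4 - 3)²*((½)/13))*5 = ((-7)²*((½)*(1/13)))*5 = (49*(1/26))*5 = (49/26)*5 = 245/26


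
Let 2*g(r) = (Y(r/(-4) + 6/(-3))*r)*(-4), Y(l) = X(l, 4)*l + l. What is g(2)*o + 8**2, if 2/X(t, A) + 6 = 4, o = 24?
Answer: 64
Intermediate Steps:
X(t, A) = -1 (X(t, A) = 2/(-6 + 4) = 2/(-2) = 2*(-1/2) = -1)
Y(l) = 0 (Y(l) = -l + l = 0)
g(r) = 0 (g(r) = ((0*r)*(-4))/2 = (0*(-4))/2 = (1/2)*0 = 0)
g(2)*o + 8**2 = 0*24 + 8**2 = 0 + 64 = 64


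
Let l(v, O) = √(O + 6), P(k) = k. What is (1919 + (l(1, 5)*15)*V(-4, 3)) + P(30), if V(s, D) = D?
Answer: 1949 + 45*√11 ≈ 2098.3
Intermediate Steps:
l(v, O) = √(6 + O)
(1919 + (l(1, 5)*15)*V(-4, 3)) + P(30) = (1919 + (√(6 + 5)*15)*3) + 30 = (1919 + (√11*15)*3) + 30 = (1919 + (15*√11)*3) + 30 = (1919 + 45*√11) + 30 = 1949 + 45*√11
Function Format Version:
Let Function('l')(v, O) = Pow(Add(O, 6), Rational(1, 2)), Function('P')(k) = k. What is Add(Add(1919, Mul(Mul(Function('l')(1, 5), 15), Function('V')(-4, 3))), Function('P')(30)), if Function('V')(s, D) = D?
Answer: Add(1949, Mul(45, Pow(11, Rational(1, 2)))) ≈ 2098.3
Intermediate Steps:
Function('l')(v, O) = Pow(Add(6, O), Rational(1, 2))
Add(Add(1919, Mul(Mul(Function('l')(1, 5), 15), Function('V')(-4, 3))), Function('P')(30)) = Add(Add(1919, Mul(Mul(Pow(Add(6, 5), Rational(1, 2)), 15), 3)), 30) = Add(Add(1919, Mul(Mul(Pow(11, Rational(1, 2)), 15), 3)), 30) = Add(Add(1919, Mul(Mul(15, Pow(11, Rational(1, 2))), 3)), 30) = Add(Add(1919, Mul(45, Pow(11, Rational(1, 2)))), 30) = Add(1949, Mul(45, Pow(11, Rational(1, 2))))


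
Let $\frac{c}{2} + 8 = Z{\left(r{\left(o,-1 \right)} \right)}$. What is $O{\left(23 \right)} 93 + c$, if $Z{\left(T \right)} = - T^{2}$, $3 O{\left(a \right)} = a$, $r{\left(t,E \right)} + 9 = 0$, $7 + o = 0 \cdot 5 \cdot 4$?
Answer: $535$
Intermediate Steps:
$o = -7$ ($o = -7 + 0 \cdot 5 \cdot 4 = -7 + 0 \cdot 4 = -7 + 0 = -7$)
$r{\left(t,E \right)} = -9$ ($r{\left(t,E \right)} = -9 + 0 = -9$)
$O{\left(a \right)} = \frac{a}{3}$
$c = -178$ ($c = -16 + 2 \left(- \left(-9\right)^{2}\right) = -16 + 2 \left(\left(-1\right) 81\right) = -16 + 2 \left(-81\right) = -16 - 162 = -178$)
$O{\left(23 \right)} 93 + c = \frac{1}{3} \cdot 23 \cdot 93 - 178 = \frac{23}{3} \cdot 93 - 178 = 713 - 178 = 535$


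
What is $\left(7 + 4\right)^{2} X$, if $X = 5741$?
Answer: $694661$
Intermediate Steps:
$\left(7 + 4\right)^{2} X = \left(7 + 4\right)^{2} \cdot 5741 = 11^{2} \cdot 5741 = 121 \cdot 5741 = 694661$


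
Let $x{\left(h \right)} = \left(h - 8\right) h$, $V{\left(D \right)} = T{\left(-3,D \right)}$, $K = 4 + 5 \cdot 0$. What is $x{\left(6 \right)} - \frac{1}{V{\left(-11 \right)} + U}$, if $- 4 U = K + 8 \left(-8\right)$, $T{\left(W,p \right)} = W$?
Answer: $- \frac{145}{12} \approx -12.083$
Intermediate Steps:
$K = 4$ ($K = 4 + 0 = 4$)
$V{\left(D \right)} = -3$
$U = 15$ ($U = - \frac{4 + 8 \left(-8\right)}{4} = - \frac{4 - 64}{4} = \left(- \frac{1}{4}\right) \left(-60\right) = 15$)
$x{\left(h \right)} = h \left(-8 + h\right)$ ($x{\left(h \right)} = \left(h - 8\right) h = \left(-8 + h\right) h = h \left(-8 + h\right)$)
$x{\left(6 \right)} - \frac{1}{V{\left(-11 \right)} + U} = 6 \left(-8 + 6\right) - \frac{1}{-3 + 15} = 6 \left(-2\right) - \frac{1}{12} = -12 - \frac{1}{12} = - \frac{145}{12}$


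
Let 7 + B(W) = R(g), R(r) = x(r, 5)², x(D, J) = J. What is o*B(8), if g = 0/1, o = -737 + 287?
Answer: -8100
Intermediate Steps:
o = -450
g = 0 (g = 0*1 = 0)
R(r) = 25 (R(r) = 5² = 25)
B(W) = 18 (B(W) = -7 + 25 = 18)
o*B(8) = -450*18 = -8100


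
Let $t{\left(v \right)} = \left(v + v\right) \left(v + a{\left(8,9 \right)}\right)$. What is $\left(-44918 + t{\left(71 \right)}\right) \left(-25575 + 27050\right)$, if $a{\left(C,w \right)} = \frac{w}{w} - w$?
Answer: $-53058700$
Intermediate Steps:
$a{\left(C,w \right)} = 1 - w$
$t{\left(v \right)} = 2 v \left(-8 + v\right)$ ($t{\left(v \right)} = \left(v + v\right) \left(v + \left(1 - 9\right)\right) = 2 v \left(v + \left(1 - 9\right)\right) = 2 v \left(v - 8\right) = 2 v \left(-8 + v\right)$)
$\left(-44918 + t{\left(71 \right)}\right) \left(-25575 + 27050\right) = \left(-44918 + 2 \cdot 71 \left(-8 + 71\right)\right) \left(-25575 + 27050\right) = \left(-44918 + 2 \cdot 71 \cdot 63\right) 1475 = \left(-44918 + 8946\right) 1475 = \left(-35972\right) 1475 = -53058700$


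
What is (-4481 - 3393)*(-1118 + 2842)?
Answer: -13574776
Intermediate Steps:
(-4481 - 3393)*(-1118 + 2842) = -7874*1724 = -13574776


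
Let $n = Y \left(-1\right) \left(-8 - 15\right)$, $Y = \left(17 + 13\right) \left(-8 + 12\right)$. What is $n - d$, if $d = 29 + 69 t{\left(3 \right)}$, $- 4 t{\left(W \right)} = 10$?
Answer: $\frac{5807}{2} \approx 2903.5$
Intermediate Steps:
$t{\left(W \right)} = - \frac{5}{2}$ ($t{\left(W \right)} = \left(- \frac{1}{4}\right) 10 = - \frac{5}{2}$)
$Y = 120$ ($Y = 30 \cdot 4 = 120$)
$d = - \frac{287}{2}$ ($d = 29 + 69 \left(- \frac{5}{2}\right) = 29 - \frac{345}{2} = - \frac{287}{2} \approx -143.5$)
$n = 2760$ ($n = 120 \left(-1\right) \left(-8 - 15\right) = - 120 \left(-8 - 15\right) = \left(-120\right) \left(-23\right) = 2760$)
$n - d = 2760 - - \frac{287}{2} = 2760 + \frac{287}{2} = \frac{5807}{2}$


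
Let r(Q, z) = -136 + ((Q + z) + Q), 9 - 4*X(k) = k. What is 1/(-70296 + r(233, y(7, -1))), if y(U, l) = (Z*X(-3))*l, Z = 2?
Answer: -1/69972 ≈ -1.4291e-5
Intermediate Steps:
X(k) = 9/4 - k/4
y(U, l) = 6*l (y(U, l) = (2*(9/4 - ¼*(-3)))*l = (2*(9/4 + ¾))*l = (2*3)*l = 6*l)
r(Q, z) = -136 + z + 2*Q (r(Q, z) = -136 + (z + 2*Q) = -136 + z + 2*Q)
1/(-70296 + r(233, y(7, -1))) = 1/(-70296 + (-136 + 6*(-1) + 2*233)) = 1/(-70296 + (-136 - 6 + 466)) = 1/(-70296 + 324) = 1/(-69972) = -1/69972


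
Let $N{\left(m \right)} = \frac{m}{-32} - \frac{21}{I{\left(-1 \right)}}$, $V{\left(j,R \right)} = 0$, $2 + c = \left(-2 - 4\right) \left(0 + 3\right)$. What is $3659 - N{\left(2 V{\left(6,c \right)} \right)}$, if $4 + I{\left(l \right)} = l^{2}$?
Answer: $3652$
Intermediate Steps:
$c = -20$ ($c = -2 + \left(-2 - 4\right) \left(0 + 3\right) = -2 - 18 = -20$)
$I{\left(l \right)} = -4 + l^{2}$
$N{\left(m \right)} = 7 - \frac{m}{32}$ ($N{\left(m \right)} = \frac{m}{-32} - \frac{21}{-4 + \left(-1\right)^{2}} = m \left(- \frac{1}{32}\right) - \frac{21}{-4 + 1} = - \frac{m}{32} - \frac{21}{-3} = - \frac{m}{32} - -7 = - \frac{m}{32} + 7 = 7 - \frac{m}{32}$)
$3659 - N{\left(2 V{\left(6,c \right)} \right)} = 3659 - \left(7 - \frac{2 \cdot 0}{32}\right) = 3659 - \left(7 - 0\right) = 3659 - \left(7 + 0\right) = 3659 - 7 = 3652$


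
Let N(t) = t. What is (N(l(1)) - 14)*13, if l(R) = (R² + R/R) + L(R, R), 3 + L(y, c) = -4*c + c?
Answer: -234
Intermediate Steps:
L(y, c) = -3 - 3*c (L(y, c) = -3 + (-4*c + c) = -3 - 3*c)
l(R) = -2 + R² - 3*R (l(R) = (R² + R/R) + (-3 - 3*R) = (R² + 1) + (-3 - 3*R) = (1 + R²) + (-3 - 3*R) = -2 + R² - 3*R)
(N(l(1)) - 14)*13 = ((-2 + 1² - 3*1) - 14)*13 = ((-2 + 1 - 3) - 14)*13 = (-4 - 14)*13 = -18*13 = -234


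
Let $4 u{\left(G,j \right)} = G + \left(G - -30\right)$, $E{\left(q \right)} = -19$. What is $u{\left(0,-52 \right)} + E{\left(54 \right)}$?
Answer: $- \frac{23}{2} \approx -11.5$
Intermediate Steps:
$u{\left(G,j \right)} = \frac{15}{2} + \frac{G}{2}$ ($u{\left(G,j \right)} = \frac{G + \left(G - -30\right)}{4} = \frac{G + \left(G + 30\right)}{4} = \frac{G + \left(30 + G\right)}{4} = \frac{30 + 2 G}{4} = \frac{15}{2} + \frac{G}{2}$)
$u{\left(0,-52 \right)} + E{\left(54 \right)} = \left(\frac{15}{2} + \frac{1}{2} \cdot 0\right) - 19 = \left(\frac{15}{2} + 0\right) - 19 = \frac{15}{2} - 19 = - \frac{23}{2}$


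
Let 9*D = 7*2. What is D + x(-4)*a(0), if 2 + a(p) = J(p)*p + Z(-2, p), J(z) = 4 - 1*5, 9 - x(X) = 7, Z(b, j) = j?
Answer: -22/9 ≈ -2.4444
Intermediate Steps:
x(X) = 2 (x(X) = 9 - 1*7 = 9 - 7 = 2)
J(z) = -1 (J(z) = 4 - 5 = -1)
D = 14/9 (D = (7*2)/9 = (⅑)*14 = 14/9 ≈ 1.5556)
a(p) = -2 (a(p) = -2 + (-p + p) = -2 + 0 = -2)
D + x(-4)*a(0) = 14/9 + 2*(-2) = 14/9 - 4 = -22/9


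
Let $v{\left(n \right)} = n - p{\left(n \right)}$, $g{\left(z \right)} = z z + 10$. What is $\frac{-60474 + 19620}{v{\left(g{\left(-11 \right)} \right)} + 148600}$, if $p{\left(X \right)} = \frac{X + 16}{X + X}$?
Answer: $- \frac{3567916}{12989125} \approx -0.27468$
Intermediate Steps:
$p{\left(X \right)} = \frac{16 + X}{2 X}$
$g{\left(z \right)} = 10 + z^{2}$ ($g{\left(z \right)} = z^{2} + 10 = 10 + z^{2}$)
$v{\left(n \right)} = n - \frac{16 + n}{2 n}$
$\frac{-60474 + 19620}{v{\left(g{\left(-11 \right)} \right)} + 148600} = \frac{-60474 + 19620}{\left(- \frac{1}{2} + \left(10 + \left(-11\right)^{2}\right) - \frac{8}{10 + \left(-11\right)^{2}}\right) + 148600} = - \frac{40854}{\left(- \frac{1}{2} + \left(10 + 121\right) - \frac{8}{10 + 121}\right) + 148600} = - \frac{40854}{\left(- \frac{1}{2} + 131 - \frac{8}{131}\right) + 148600} = - \frac{40854}{\frac{34175}{262} + 148600} = - \frac{40854}{\frac{38967375}{262}} = \left(-40854\right) \frac{262}{38967375} = - \frac{3567916}{12989125}$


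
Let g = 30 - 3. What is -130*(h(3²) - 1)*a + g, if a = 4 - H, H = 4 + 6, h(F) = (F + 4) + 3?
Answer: 11727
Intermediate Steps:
h(F) = 7 + F (h(F) = (4 + F) + 3 = 7 + F)
g = 27
H = 10
a = -6 (a = 4 - 1*10 = 4 - 10 = -6)
-130*(h(3²) - 1)*a + g = -130*((7 + 3²) - 1)*(-6) + 27 = -130*((7 + 9) - 1)*(-6) + 27 = -130*(16 - 1)*(-6) + 27 = -1950*(-6) + 27 = -130*(-90) + 27 = 11700 + 27 = 11727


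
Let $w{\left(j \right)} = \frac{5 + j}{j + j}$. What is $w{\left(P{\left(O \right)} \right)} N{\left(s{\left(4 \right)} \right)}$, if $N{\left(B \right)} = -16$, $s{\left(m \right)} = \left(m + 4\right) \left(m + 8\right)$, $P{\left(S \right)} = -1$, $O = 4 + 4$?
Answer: $32$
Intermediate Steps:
$O = 8$
$s{\left(m \right)} = \left(4 + m\right) \left(8 + m\right)$
$w{\left(j \right)} = \frac{5 + j}{2 j}$
$w{\left(P{\left(O \right)} \right)} N{\left(s{\left(4 \right)} \right)} = \frac{5 - 1}{2 \left(-1\right)} \left(-16\right) = \frac{1}{2} \left(-1\right) 4 \left(-16\right) = \left(-2\right) \left(-16\right) = 32$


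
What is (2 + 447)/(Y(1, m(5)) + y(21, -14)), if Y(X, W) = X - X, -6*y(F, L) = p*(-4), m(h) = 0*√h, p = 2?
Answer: 1347/4 ≈ 336.75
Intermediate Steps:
m(h) = 0
y(F, L) = 4/3 (y(F, L) = -(-4)/3 = -⅙*(-8) = 4/3)
Y(X, W) = 0
(2 + 447)/(Y(1, m(5)) + y(21, -14)) = (2 + 447)/(0 + 4/3) = 449/(4/3) = 449*(¾) = 1347/4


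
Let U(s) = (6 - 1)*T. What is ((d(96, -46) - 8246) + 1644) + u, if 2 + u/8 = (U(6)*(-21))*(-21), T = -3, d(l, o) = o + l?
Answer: -59488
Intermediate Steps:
d(l, o) = l + o
U(s) = -15 (U(s) = (6 - 1)*(-3) = 5*(-3) = -15)
u = -52936 (u = -16 + 8*(-15*(-21)*(-21)) = -16 + 8*(315*(-21)) = -16 + 8*(-6615) = -16 - 52920 = -52936)
((d(96, -46) - 8246) + 1644) + u = (((96 - 46) - 8246) + 1644) - 52936 = ((50 - 8246) + 1644) - 52936 = (-8196 + 1644) - 52936 = -6552 - 52936 = -59488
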